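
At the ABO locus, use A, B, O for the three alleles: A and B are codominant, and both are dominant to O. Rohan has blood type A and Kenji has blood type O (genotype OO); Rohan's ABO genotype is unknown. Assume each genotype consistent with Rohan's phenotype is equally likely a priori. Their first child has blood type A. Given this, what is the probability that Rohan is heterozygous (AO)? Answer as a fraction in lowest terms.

1/3

Possible genotypes: Rohan ∈ {AA, AO}; Kenji ∈ {OO}.
Weight each parental genotype pair by prior × P(type-A child):
  AA × OO: posterior weight 2/3.
  AO × OO: posterior weight 1/3.
Sum the posterior weight over pairs where Rohan is AO: 1/3.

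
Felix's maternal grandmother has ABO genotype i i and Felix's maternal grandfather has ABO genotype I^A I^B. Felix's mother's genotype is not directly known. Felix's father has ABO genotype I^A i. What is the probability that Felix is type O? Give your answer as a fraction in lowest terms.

1/4

Felix's mother's ABO genotype from i i × I^A I^B: 1/2 I^A i, 1/2 I^B i.
Crossing each possibility with the father I^A i and summing P(type O): 1/2·1/4 + 1/2·1/4 = 1/4.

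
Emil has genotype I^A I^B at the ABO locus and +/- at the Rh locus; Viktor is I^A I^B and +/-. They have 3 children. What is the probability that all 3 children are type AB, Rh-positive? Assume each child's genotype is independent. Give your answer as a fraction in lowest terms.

ABO cross I^A I^B × I^A I^B → 1/4 A, 1/4 B, 1/2 AB.
Rh cross +/- × +/- → 3/4 Rh+, 1/4 Rh-; so P(type AB, Rh-positive) = 1/2 × 3/4 = 3/8 per child.
All 3 independent: (3/8)^3 = 27/512.

27/512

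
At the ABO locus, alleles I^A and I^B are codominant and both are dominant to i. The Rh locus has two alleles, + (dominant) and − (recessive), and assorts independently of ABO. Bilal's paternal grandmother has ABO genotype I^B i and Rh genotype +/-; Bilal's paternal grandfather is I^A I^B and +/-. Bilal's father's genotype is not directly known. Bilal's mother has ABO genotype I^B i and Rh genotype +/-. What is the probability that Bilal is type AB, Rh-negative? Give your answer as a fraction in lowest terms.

1/32

Bilal's father's ABO genotype from I^B i × I^A I^B: 1/4 I^A I^B, 1/4 I^A i, 1/4 I^B I^B, 1/4 I^B i.
Crossing each possibility with the mother I^B i and summing P(type AB): 1/4·1/4 + 1/4·1/4 + 1/4·0 + 1/4·0 = 1/8.
Similarly for Rh via the father's Rh distribution: P(Rh-) = 1/4.
Independent loci: 1/8 × 1/4 = 1/32.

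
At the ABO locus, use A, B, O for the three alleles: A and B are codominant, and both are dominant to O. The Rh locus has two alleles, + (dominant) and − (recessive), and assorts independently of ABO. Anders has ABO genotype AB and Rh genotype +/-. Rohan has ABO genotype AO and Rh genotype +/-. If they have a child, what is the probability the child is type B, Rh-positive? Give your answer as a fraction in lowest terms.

ABO cross AB × AO → offspring phenotypes: 1/2 A, 1/4 B, 1/4 AB.
Rh cross +/- × +/- → 3/4 Rh+, 1/4 Rh-.
Independent loci: P(type B, Rh-positive) = 1/4 × 3/4 = 3/16.

3/16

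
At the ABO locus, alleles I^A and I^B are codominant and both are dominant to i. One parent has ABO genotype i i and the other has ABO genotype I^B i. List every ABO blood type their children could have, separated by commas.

Gametes from i i × I^B i give offspring ABO genotypes I^B i, i i, i.e. phenotypes O, B.

O, B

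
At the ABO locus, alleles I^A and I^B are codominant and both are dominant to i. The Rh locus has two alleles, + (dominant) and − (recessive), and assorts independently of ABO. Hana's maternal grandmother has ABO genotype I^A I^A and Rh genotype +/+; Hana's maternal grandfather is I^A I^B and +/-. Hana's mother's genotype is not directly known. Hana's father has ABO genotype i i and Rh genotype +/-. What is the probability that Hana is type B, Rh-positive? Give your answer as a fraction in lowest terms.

7/32

Hana's mother's ABO genotype from I^A I^A × I^A I^B: 1/2 I^A I^A, 1/2 I^A I^B.
Crossing each possibility with the father i i and summing P(type B): 1/2·0 + 1/2·1/2 = 1/4.
Similarly for Rh via the mother's Rh distribution: P(Rh+) = 7/8.
Independent loci: 1/4 × 7/8 = 7/32.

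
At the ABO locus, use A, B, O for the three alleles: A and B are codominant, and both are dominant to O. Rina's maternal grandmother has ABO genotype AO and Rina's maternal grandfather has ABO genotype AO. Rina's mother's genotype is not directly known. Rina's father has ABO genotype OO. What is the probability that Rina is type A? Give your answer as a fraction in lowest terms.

1/2

Rina's mother's ABO genotype from AO × AO: 1/4 AA, 1/2 AO, 1/4 OO.
Crossing each possibility with the father OO and summing P(type A): 1/4·1 + 1/2·1/2 + 1/4·0 = 1/2.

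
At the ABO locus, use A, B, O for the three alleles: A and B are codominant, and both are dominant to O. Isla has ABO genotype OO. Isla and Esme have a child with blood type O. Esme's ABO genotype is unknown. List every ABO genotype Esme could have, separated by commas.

For each candidate genotype of Esme, check whether crossing it with OO can produce every observed child phenotype.
  AA → possible child types {A} ✗
  AB → possible child types {A, B} ✗
  AO → possible child types {O, A} ✓
  BB → possible child types {B} ✗
  BO → possible child types {O, B} ✓
  OO → possible child types {O} ✓

AO, BO, OO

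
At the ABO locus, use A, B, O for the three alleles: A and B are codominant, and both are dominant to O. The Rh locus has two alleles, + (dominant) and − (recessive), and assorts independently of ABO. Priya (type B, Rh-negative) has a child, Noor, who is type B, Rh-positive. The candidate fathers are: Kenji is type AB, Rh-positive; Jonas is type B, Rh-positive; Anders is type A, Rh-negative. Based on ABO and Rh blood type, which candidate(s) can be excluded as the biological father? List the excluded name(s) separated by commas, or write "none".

A candidate is excluded only if no genotype consistent with his phenotype could produce a type B, Rh-positive child with a type B, Rh-negative mother.
Anders (type A, Rh-): no genotype consistent with that phenotype can produce a type-B Rh+ child with a type-B mother.

Anders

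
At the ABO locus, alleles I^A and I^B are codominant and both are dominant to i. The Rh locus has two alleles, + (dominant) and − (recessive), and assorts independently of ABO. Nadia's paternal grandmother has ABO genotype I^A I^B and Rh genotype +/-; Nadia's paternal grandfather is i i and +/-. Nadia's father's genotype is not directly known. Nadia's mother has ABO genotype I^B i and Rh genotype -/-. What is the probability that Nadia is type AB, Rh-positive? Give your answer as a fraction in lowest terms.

Nadia's father's ABO genotype from I^A I^B × i i: 1/2 I^A i, 1/2 I^B i.
Crossing each possibility with the mother I^B i and summing P(type AB): 1/2·1/4 + 1/2·0 = 1/8.
Similarly for Rh via the father's Rh distribution: P(Rh+) = 1/2.
Independent loci: 1/8 × 1/2 = 1/16.

1/16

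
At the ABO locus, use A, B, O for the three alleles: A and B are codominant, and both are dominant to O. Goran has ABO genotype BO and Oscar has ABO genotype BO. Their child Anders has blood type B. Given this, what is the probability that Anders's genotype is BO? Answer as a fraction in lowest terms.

2/3

Cross BO × BO → 1/4 BB, 1/2 BO, 1/4 OO.
Type-B genotypes among offspring: BB (1/4), BO (1/2); total 3/4.
P(BO | type B) = (1/2) / (3/4) = 2/3.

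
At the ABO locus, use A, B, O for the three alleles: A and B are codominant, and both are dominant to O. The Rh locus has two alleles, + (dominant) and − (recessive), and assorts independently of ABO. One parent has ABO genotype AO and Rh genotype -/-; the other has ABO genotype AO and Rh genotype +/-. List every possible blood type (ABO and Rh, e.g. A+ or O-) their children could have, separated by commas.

Gametes from AO × AO give offspring ABO genotypes AA, AO, OO, i.e. phenotypes O, A.
Rh cross -/- × +/- → phenotypes Rh+, Rh-.
Combining independently: O+, O-, A+, A-.

O+, O-, A+, A-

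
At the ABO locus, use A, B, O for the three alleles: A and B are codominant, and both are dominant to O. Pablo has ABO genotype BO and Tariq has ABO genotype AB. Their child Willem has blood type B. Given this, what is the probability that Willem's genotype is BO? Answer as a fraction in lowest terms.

1/2

Cross BO × AB → 1/4 AB, 1/4 AO, 1/4 BB, 1/4 BO.
Type-B genotypes among offspring: BB (1/4), BO (1/4); total 1/2.
P(BO | type B) = (1/4) / (1/2) = 1/2.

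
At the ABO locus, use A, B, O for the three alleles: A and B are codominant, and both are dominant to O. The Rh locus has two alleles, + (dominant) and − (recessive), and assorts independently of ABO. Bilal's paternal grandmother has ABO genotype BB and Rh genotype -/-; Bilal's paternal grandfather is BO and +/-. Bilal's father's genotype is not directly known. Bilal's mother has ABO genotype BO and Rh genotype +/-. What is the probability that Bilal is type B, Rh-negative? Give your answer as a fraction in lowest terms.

21/64

Bilal's father's ABO genotype from BB × BO: 1/2 BB, 1/2 BO.
Crossing each possibility with the mother BO and summing P(type B): 1/2·1 + 1/2·3/4 = 7/8.
Similarly for Rh via the father's Rh distribution: P(Rh-) = 3/8.
Independent loci: 7/8 × 3/8 = 21/64.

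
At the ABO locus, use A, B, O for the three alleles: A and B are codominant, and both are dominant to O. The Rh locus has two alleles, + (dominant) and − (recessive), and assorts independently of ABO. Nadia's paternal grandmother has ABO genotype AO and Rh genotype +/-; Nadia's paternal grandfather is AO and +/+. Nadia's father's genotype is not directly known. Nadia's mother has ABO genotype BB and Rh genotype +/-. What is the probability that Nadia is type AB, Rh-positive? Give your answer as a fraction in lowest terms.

7/16

Nadia's father's ABO genotype from AO × AO: 1/4 AA, 1/2 AO, 1/4 OO.
Crossing each possibility with the mother BB and summing P(type AB): 1/4·1 + 1/2·1/2 + 1/4·0 = 1/2.
Similarly for Rh via the father's Rh distribution: P(Rh+) = 7/8.
Independent loci: 1/2 × 7/8 = 7/16.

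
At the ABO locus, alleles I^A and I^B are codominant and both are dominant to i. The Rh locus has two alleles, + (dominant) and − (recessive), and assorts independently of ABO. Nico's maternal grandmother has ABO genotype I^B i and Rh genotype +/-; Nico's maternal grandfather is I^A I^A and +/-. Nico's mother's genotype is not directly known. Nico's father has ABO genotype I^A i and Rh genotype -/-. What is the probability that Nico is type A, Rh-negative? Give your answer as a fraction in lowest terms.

Nico's mother's ABO genotype from I^B i × I^A I^A: 1/2 I^A I^B, 1/2 I^A i.
Crossing each possibility with the father I^A i and summing P(type A): 1/2·1/2 + 1/2·3/4 = 5/8.
Similarly for Rh via the mother's Rh distribution: P(Rh-) = 1/2.
Independent loci: 5/8 × 1/2 = 5/16.

5/16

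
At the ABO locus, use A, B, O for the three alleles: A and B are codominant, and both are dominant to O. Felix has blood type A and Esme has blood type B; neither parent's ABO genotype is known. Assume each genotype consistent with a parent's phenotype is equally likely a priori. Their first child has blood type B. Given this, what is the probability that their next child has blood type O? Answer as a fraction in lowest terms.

Possible genotypes: Felix ∈ {AA, AO}; Esme ∈ {BB, BO}.
Weight each parental genotype pair by prior × P(type-B child):
  AO × BB: posterior weight 2/3; P(next child type O) = 0.
  AO × BO: posterior weight 1/3; P(next child type O) = 1/4.
Weighted sum = 1/12.

1/12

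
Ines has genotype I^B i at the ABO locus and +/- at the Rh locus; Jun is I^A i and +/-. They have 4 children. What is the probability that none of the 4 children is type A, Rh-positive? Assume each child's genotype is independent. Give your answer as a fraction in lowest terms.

ABO cross I^B i × I^A i → 1/4 O, 1/4 A, 1/4 B, 1/4 AB.
Rh cross +/- × +/- → 3/4 Rh+, 1/4 Rh-; so P(type A, Rh-positive) = 1/4 × 3/4 = 3/16 per child.
P(not type A, Rh-positive) = 13/16 for one child; (13/16)^4 = 28561/65536.

28561/65536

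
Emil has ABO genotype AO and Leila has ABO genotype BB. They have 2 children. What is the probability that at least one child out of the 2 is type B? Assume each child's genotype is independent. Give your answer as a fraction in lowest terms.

ABO cross AO × BB → 1/2 B, 1/2 AB.
So P(type B) = 1/2 per child.
P(none) = (1/2)^2 = 1/4; P(at least one) = 1 − 1/4 = 3/4.

3/4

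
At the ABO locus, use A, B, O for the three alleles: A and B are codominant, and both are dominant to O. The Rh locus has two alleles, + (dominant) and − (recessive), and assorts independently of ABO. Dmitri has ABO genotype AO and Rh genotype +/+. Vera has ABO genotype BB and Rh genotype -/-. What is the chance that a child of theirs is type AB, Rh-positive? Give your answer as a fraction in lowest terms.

1/2

ABO cross AO × BB → offspring phenotypes: 1/2 B, 1/2 AB.
Rh cross +/+ × -/- → 1 Rh+.
Independent loci: P(type AB, Rh-positive) = 1/2 × 1 = 1/2.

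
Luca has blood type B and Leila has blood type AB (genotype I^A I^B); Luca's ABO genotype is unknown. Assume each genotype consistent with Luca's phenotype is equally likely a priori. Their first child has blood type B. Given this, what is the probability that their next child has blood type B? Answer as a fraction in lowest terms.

Possible genotypes: Luca ∈ {I^B I^B, I^B i}; Leila ∈ {I^A I^B}.
Weight each parental genotype pair by prior × P(type-B child):
  I^B I^B × I^A I^B: posterior weight 1/2; P(next child type B) = 1/2.
  I^B i × I^A I^B: posterior weight 1/2; P(next child type B) = 1/2.
Weighted sum = 1/2.

1/2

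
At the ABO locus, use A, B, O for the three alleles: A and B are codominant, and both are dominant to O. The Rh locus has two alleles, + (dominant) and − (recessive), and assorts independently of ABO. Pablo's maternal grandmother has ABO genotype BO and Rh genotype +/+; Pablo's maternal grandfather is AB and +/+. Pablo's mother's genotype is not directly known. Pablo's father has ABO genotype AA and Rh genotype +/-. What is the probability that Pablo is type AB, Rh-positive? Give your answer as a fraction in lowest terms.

1/2

Pablo's mother's ABO genotype from BO × AB: 1/4 AB, 1/4 AO, 1/4 BB, 1/4 BO.
Crossing each possibility with the father AA and summing P(type AB): 1/4·1/2 + 1/4·0 + 1/4·1 + 1/4·1/2 = 1/2.
Similarly for Rh via the mother's Rh distribution: P(Rh+) = 1.
Independent loci: 1/2 × 1 = 1/2.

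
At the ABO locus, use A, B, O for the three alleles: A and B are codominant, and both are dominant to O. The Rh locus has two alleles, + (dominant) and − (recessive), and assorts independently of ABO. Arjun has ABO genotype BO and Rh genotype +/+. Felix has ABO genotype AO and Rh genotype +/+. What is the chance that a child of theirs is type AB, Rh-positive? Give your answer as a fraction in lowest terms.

1/4

ABO cross BO × AO → offspring phenotypes: 1/4 O, 1/4 A, 1/4 B, 1/4 AB.
Rh cross +/+ × +/+ → 1 Rh+.
Independent loci: P(type AB, Rh-positive) = 1/4 × 1 = 1/4.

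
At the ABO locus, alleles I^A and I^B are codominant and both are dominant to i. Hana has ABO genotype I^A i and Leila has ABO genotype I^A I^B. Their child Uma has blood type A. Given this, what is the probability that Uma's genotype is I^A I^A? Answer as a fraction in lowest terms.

Cross I^A i × I^A I^B → 1/4 I^A I^A, 1/4 I^A I^B, 1/4 I^A i, 1/4 I^B i.
Type-A genotypes among offspring: I^A I^A (1/4), I^A i (1/4); total 1/2.
P(I^A I^A | type A) = (1/4) / (1/2) = 1/2.

1/2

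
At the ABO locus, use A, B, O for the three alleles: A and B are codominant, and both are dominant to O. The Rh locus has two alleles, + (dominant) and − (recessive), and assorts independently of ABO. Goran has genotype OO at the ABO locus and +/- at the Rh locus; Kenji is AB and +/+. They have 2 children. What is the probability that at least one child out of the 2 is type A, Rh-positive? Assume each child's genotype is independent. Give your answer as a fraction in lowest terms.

ABO cross OO × AB → 1/2 A, 1/2 B.
Rh cross +/- × +/+ → 1 Rh+; so P(type A, Rh-positive) = 1/2 × 1 = 1/2 per child.
P(none) = (1/2)^2 = 1/4; P(at least one) = 1 − 1/4 = 3/4.

3/4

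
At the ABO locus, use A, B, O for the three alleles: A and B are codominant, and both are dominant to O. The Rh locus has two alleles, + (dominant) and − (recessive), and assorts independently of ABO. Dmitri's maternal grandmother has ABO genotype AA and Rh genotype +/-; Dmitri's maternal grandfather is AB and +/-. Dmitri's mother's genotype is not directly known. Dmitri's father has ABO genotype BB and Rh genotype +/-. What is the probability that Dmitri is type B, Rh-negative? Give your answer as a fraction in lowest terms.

Dmitri's mother's ABO genotype from AA × AB: 1/2 AA, 1/2 AB.
Crossing each possibility with the father BB and summing P(type B): 1/2·0 + 1/2·1/2 = 1/4.
Similarly for Rh via the mother's Rh distribution: P(Rh-) = 1/4.
Independent loci: 1/4 × 1/4 = 1/16.

1/16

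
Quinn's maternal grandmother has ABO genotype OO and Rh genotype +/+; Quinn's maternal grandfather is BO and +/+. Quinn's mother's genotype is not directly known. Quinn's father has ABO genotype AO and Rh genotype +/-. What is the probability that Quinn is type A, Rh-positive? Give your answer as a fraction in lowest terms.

Quinn's mother's ABO genotype from OO × BO: 1/2 BO, 1/2 OO.
Crossing each possibility with the father AO and summing P(type A): 1/2·1/4 + 1/2·1/2 = 3/8.
Similarly for Rh via the mother's Rh distribution: P(Rh+) = 1.
Independent loci: 3/8 × 1 = 3/8.

3/8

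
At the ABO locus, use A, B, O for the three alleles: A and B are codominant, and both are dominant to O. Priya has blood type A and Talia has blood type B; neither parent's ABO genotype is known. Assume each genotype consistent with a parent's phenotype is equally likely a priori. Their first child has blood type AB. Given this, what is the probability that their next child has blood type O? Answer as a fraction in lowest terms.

Possible genotypes: Priya ∈ {AA, AO}; Talia ∈ {BB, BO}.
Weight each parental genotype pair by prior × P(type-AB child):
  AA × BB: posterior weight 4/9; P(next child type O) = 0.
  AA × BO: posterior weight 2/9; P(next child type O) = 0.
  AO × BB: posterior weight 2/9; P(next child type O) = 0.
  AO × BO: posterior weight 1/9; P(next child type O) = 1/4.
Weighted sum = 1/36.

1/36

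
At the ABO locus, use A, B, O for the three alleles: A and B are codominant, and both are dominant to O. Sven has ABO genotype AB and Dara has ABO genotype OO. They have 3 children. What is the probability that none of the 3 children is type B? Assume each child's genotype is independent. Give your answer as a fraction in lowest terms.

1/8

ABO cross AB × OO → 1/2 A, 1/2 B.
So P(type B) = 1/2 per child.
P(not type B) = 1/2 for one child; (1/2)^3 = 1/8.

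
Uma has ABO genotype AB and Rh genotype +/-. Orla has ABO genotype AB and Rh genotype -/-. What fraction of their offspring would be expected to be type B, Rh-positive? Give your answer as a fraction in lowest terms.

1/8

ABO cross AB × AB → offspring phenotypes: 1/4 A, 1/4 B, 1/2 AB.
Rh cross +/- × -/- → 1/2 Rh+, 1/2 Rh-.
Independent loci: P(type B, Rh-positive) = 1/4 × 1/2 = 1/8.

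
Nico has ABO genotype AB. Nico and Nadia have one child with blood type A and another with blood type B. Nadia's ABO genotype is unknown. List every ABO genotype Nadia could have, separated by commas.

AB, AO, BO, OO

For each candidate genotype of Nadia, check whether crossing it with AB can produce every observed child phenotype.
  AA → possible child types {A, AB} ✗
  AB → possible child types {A, B, AB} ✓
  AO → possible child types {A, B, AB} ✓
  BB → possible child types {B, AB} ✗
  BO → possible child types {A, B, AB} ✓
  OO → possible child types {A, B} ✓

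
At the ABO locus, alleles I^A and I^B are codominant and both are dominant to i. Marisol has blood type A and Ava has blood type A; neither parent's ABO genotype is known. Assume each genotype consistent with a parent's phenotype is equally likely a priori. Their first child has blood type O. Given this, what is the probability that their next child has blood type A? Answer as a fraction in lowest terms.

3/4

Possible genotypes: Marisol ∈ {I^A I^A, I^A i}; Ava ∈ {I^A I^A, I^A i}.
Weight each parental genotype pair by prior × P(type-O child):
  I^A i × I^A i: posterior weight 1; P(next child type A) = 3/4.
Weighted sum = 3/4.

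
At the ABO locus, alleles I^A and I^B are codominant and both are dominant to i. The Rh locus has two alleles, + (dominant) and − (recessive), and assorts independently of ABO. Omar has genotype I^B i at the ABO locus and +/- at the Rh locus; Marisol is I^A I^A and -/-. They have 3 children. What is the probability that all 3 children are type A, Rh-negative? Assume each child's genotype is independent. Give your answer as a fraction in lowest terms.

ABO cross I^B i × I^A I^A → 1/2 A, 1/2 AB.
Rh cross +/- × -/- → 1/2 Rh+, 1/2 Rh-; so P(type A, Rh-negative) = 1/2 × 1/2 = 1/4 per child.
All 3 independent: (1/4)^3 = 1/64.

1/64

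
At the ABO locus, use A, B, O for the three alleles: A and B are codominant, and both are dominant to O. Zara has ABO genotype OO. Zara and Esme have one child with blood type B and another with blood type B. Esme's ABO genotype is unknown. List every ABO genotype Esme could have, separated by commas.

For each candidate genotype of Esme, check whether crossing it with OO can produce every observed child phenotype.
  AA → possible child types {A} ✗
  AB → possible child types {A, B} ✓
  AO → possible child types {O, A} ✗
  BB → possible child types {B} ✓
  BO → possible child types {O, B} ✓
  OO → possible child types {O} ✗

AB, BB, BO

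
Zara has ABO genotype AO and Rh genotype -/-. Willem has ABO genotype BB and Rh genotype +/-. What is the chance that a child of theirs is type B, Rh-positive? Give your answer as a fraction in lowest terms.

1/4

ABO cross AO × BB → offspring phenotypes: 1/2 B, 1/2 AB.
Rh cross -/- × +/- → 1/2 Rh+, 1/2 Rh-.
Independent loci: P(type B, Rh-positive) = 1/2 × 1/2 = 1/4.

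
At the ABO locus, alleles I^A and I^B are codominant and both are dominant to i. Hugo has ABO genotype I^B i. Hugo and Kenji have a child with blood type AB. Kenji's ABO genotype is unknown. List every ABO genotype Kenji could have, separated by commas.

For each candidate genotype of Kenji, check whether crossing it with I^B i can produce every observed child phenotype.
  I^A I^A → possible child types {A, AB} ✓
  I^A I^B → possible child types {A, B, AB} ✓
  I^A i → possible child types {O, A, B, AB} ✓
  I^B I^B → possible child types {B} ✗
  I^B i → possible child types {O, B} ✗
  i i → possible child types {O, B} ✗

I^A I^A, I^A I^B, I^A i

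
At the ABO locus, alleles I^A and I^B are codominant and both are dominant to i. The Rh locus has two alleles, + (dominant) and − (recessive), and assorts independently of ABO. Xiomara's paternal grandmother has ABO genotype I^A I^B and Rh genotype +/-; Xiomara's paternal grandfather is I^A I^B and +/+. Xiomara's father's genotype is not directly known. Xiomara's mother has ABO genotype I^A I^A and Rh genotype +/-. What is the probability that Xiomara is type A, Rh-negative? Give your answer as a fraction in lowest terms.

Xiomara's father's ABO genotype from I^A I^B × I^A I^B: 1/4 I^A I^A, 1/2 I^A I^B, 1/4 I^B I^B.
Crossing each possibility with the mother I^A I^A and summing P(type A): 1/4·1 + 1/2·1/2 + 1/4·0 = 1/2.
Similarly for Rh via the father's Rh distribution: P(Rh-) = 1/8.
Independent loci: 1/2 × 1/8 = 1/16.

1/16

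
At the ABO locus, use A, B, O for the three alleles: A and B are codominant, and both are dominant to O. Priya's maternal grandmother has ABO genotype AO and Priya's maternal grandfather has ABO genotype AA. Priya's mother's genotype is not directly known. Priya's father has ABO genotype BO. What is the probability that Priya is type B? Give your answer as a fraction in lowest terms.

1/8

Priya's mother's ABO genotype from AO × AA: 1/2 AA, 1/2 AO.
Crossing each possibility with the father BO and summing P(type B): 1/2·0 + 1/2·1/4 = 1/8.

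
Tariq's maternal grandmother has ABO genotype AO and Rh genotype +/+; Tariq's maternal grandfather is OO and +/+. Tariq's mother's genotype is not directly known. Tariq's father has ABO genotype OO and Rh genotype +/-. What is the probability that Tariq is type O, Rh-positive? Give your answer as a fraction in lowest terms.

3/4

Tariq's mother's ABO genotype from AO × OO: 1/2 AO, 1/2 OO.
Crossing each possibility with the father OO and summing P(type O): 1/2·1/2 + 1/2·1 = 3/4.
Similarly for Rh via the mother's Rh distribution: P(Rh+) = 1.
Independent loci: 3/4 × 1 = 3/4.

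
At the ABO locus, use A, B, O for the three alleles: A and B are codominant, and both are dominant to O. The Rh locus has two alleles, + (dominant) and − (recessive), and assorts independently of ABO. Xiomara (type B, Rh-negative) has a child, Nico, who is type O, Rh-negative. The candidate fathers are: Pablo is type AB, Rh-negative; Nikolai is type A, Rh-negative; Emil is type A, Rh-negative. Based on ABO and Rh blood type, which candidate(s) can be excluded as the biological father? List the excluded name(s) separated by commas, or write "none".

A candidate is excluded only if no genotype consistent with his phenotype could produce a type O, Rh-negative child with a type B, Rh-negative mother.
Pablo (type AB, Rh-): no genotype consistent with that phenotype can produce a type-O Rh- child with a type-B mother.

Pablo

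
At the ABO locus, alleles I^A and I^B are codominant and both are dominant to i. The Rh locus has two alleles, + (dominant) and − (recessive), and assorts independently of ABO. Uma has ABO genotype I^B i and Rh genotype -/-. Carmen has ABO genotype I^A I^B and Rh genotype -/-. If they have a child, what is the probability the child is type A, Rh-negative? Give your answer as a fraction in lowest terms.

ABO cross I^B i × I^A I^B → offspring phenotypes: 1/4 A, 1/2 B, 1/4 AB.
Rh cross -/- × -/- → 1 Rh-.
Independent loci: P(type A, Rh-negative) = 1/4 × 1 = 1/4.

1/4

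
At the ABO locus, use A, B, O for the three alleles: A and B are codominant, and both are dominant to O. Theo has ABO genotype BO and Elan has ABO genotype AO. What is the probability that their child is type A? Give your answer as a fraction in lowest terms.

ABO cross BO × AO → offspring phenotypes: 1/4 O, 1/4 A, 1/4 B, 1/4 AB.
So P(type A) = 1/4.

1/4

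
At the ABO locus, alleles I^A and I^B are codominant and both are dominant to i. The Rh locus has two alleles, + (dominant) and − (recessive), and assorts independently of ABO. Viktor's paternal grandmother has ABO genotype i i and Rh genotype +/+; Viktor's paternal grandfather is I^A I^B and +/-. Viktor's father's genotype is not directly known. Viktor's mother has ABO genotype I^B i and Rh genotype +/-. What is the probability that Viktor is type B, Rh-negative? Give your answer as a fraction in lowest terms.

1/16

Viktor's father's ABO genotype from i i × I^A I^B: 1/2 I^A i, 1/2 I^B i.
Crossing each possibility with the mother I^B i and summing P(type B): 1/2·1/4 + 1/2·3/4 = 1/2.
Similarly for Rh via the father's Rh distribution: P(Rh-) = 1/8.
Independent loci: 1/2 × 1/8 = 1/16.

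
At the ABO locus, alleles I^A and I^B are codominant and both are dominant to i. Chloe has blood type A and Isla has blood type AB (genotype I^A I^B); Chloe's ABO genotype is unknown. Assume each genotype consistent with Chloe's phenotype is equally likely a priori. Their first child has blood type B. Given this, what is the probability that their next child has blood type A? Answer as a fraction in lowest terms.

Possible genotypes: Chloe ∈ {I^A I^A, I^A i}; Isla ∈ {I^A I^B}.
Weight each parental genotype pair by prior × P(type-B child):
  I^A i × I^A I^B: posterior weight 1; P(next child type A) = 1/2.
Weighted sum = 1/2.

1/2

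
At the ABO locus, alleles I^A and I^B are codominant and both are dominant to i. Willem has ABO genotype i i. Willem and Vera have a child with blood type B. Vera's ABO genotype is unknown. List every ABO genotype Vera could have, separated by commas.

For each candidate genotype of Vera, check whether crossing it with i i can produce every observed child phenotype.
  I^A I^A → possible child types {A} ✗
  I^A I^B → possible child types {A, B} ✓
  I^A i → possible child types {O, A} ✗
  I^B I^B → possible child types {B} ✓
  I^B i → possible child types {O, B} ✓
  i i → possible child types {O} ✗

I^A I^B, I^B I^B, I^B i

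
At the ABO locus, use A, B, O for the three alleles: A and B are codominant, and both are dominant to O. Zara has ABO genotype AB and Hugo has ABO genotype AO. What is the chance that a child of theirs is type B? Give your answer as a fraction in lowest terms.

ABO cross AB × AO → offspring phenotypes: 1/2 A, 1/4 B, 1/4 AB.
So P(type B) = 1/4.

1/4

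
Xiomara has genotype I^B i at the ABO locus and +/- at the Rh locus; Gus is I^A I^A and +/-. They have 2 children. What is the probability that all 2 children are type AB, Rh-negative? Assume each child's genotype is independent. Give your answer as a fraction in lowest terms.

ABO cross I^B i × I^A I^A → 1/2 A, 1/2 AB.
Rh cross +/- × +/- → 3/4 Rh+, 1/4 Rh-; so P(type AB, Rh-negative) = 1/2 × 1/4 = 1/8 per child.
All 2 independent: (1/8)^2 = 1/64.

1/64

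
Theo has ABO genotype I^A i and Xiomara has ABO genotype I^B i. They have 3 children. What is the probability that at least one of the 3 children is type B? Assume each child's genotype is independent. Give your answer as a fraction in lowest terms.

37/64

ABO cross I^A i × I^B i → 1/4 O, 1/4 A, 1/4 B, 1/4 AB.
So P(type B) = 1/4 per child.
P(none) = (3/4)^3 = 27/64; P(at least one) = 1 − 27/64 = 37/64.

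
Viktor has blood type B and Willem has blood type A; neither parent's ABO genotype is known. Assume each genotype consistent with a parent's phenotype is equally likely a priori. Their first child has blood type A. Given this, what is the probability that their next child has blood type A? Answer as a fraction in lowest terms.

Possible genotypes: Viktor ∈ {I^B I^B, I^B i}; Willem ∈ {I^A I^A, I^A i}.
Weight each parental genotype pair by prior × P(type-A child):
  I^B i × I^A I^A: posterior weight 2/3; P(next child type A) = 1/2.
  I^B i × I^A i: posterior weight 1/3; P(next child type A) = 1/4.
Weighted sum = 5/12.

5/12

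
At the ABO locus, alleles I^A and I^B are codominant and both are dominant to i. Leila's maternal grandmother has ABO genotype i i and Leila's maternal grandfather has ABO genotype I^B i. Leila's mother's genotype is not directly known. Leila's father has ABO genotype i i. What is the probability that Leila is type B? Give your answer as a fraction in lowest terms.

Leila's mother's ABO genotype from i i × I^B i: 1/2 I^B i, 1/2 i i.
Crossing each possibility with the father i i and summing P(type B): 1/2·1/2 + 1/2·0 = 1/4.

1/4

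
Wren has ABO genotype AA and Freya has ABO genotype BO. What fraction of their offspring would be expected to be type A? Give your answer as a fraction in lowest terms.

1/2

ABO cross AA × BO → offspring phenotypes: 1/2 A, 1/2 AB.
So P(type A) = 1/2.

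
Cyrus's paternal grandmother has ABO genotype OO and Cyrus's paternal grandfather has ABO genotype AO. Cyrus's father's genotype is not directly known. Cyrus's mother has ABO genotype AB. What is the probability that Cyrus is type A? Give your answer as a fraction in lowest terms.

Cyrus's father's ABO genotype from OO × AO: 1/2 AO, 1/2 OO.
Crossing each possibility with the mother AB and summing P(type A): 1/2·1/2 + 1/2·1/2 = 1/2.

1/2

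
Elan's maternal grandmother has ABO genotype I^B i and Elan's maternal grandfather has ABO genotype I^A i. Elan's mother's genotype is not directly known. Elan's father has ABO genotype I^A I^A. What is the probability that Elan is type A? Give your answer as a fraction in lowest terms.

Elan's mother's ABO genotype from I^B i × I^A i: 1/4 I^A I^B, 1/4 I^A i, 1/4 I^B i, 1/4 i i.
Crossing each possibility with the father I^A I^A and summing P(type A): 1/4·1/2 + 1/4·1 + 1/4·1/2 + 1/4·1 = 3/4.

3/4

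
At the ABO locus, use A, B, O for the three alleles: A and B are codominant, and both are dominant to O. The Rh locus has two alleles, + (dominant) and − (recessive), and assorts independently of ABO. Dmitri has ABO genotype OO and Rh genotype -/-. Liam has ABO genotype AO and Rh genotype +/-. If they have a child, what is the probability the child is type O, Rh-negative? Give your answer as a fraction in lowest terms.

ABO cross OO × AO → offspring phenotypes: 1/2 O, 1/2 A.
Rh cross -/- × +/- → 1/2 Rh+, 1/2 Rh-.
Independent loci: P(type O, Rh-negative) = 1/2 × 1/2 = 1/4.

1/4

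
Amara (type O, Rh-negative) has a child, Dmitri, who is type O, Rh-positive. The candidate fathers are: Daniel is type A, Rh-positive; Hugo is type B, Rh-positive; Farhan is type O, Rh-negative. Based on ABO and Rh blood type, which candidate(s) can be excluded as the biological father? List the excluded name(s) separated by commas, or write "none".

Farhan

A candidate is excluded only if no genotype consistent with his phenotype could produce a type O, Rh-positive child with a type O, Rh-negative mother.
Farhan (type O, Rh-): no genotype consistent with that phenotype can produce a type-O Rh+ child with a type-O mother.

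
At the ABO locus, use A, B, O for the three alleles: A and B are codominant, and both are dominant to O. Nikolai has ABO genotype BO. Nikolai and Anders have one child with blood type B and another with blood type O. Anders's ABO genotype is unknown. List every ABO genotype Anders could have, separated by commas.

For each candidate genotype of Anders, check whether crossing it with BO can produce every observed child phenotype.
  AA → possible child types {A, AB} ✗
  AB → possible child types {A, B, AB} ✗
  AO → possible child types {O, A, B, AB} ✓
  BB → possible child types {B} ✗
  BO → possible child types {O, B} ✓
  OO → possible child types {O, B} ✓

AO, BO, OO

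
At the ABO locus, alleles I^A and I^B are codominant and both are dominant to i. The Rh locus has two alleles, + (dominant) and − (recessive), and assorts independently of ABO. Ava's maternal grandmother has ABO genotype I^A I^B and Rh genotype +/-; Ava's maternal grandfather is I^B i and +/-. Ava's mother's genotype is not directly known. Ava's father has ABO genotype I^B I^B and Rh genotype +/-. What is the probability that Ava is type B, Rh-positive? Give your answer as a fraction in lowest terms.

9/16

Ava's mother's ABO genotype from I^A I^B × I^B i: 1/4 I^A I^B, 1/4 I^A i, 1/4 I^B I^B, 1/4 I^B i.
Crossing each possibility with the father I^B I^B and summing P(type B): 1/4·1/2 + 1/4·1/2 + 1/4·1 + 1/4·1 = 3/4.
Similarly for Rh via the mother's Rh distribution: P(Rh+) = 3/4.
Independent loci: 3/4 × 3/4 = 9/16.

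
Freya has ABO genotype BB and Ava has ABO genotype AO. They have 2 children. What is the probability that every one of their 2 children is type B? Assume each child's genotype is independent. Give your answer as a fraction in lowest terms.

1/4

ABO cross BB × AO → 1/2 B, 1/2 AB.
So P(type B) = 1/2 per child.
All 2 independent: (1/2)^2 = 1/4.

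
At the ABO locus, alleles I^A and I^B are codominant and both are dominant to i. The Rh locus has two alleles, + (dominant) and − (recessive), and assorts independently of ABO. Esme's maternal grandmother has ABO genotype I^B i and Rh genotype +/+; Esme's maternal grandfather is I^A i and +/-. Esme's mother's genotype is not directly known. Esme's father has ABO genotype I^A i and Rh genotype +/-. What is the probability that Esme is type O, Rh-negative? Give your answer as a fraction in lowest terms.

1/32

Esme's mother's ABO genotype from I^B i × I^A i: 1/4 I^A I^B, 1/4 I^A i, 1/4 I^B i, 1/4 i i.
Crossing each possibility with the father I^A i and summing P(type O): 1/4·0 + 1/4·1/4 + 1/4·1/4 + 1/4·1/2 = 1/4.
Similarly for Rh via the mother's Rh distribution: P(Rh-) = 1/8.
Independent loci: 1/4 × 1/8 = 1/32.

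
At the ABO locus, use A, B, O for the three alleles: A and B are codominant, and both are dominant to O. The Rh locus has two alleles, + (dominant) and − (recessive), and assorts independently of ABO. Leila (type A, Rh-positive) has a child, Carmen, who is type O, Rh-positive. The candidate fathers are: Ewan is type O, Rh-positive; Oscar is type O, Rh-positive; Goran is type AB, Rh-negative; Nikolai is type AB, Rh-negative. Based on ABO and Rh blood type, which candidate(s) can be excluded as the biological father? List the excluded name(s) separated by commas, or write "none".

Goran, Nikolai

A candidate is excluded only if no genotype consistent with his phenotype could produce a type O, Rh-positive child with a type A, Rh-positive mother.
Goran (type AB, Rh-): no genotype consistent with that phenotype can produce a type-O Rh+ child with a type-A mother.
Nikolai (type AB, Rh-): no genotype consistent with that phenotype can produce a type-O Rh+ child with a type-A mother.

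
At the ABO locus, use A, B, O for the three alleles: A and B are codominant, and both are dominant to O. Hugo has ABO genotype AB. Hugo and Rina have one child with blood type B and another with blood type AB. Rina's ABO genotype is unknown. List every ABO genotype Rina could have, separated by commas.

For each candidate genotype of Rina, check whether crossing it with AB can produce every observed child phenotype.
  AA → possible child types {A, AB} ✗
  AB → possible child types {A, B, AB} ✓
  AO → possible child types {A, B, AB} ✓
  BB → possible child types {B, AB} ✓
  BO → possible child types {A, B, AB} ✓
  OO → possible child types {A, B} ✗

AB, AO, BB, BO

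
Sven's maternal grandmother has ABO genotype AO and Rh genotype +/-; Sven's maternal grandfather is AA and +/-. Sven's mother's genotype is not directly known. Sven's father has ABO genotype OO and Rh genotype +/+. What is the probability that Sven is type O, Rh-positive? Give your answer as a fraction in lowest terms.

1/4

Sven's mother's ABO genotype from AO × AA: 1/2 AA, 1/2 AO.
Crossing each possibility with the father OO and summing P(type O): 1/2·0 + 1/2·1/2 = 1/4.
Similarly for Rh via the mother's Rh distribution: P(Rh+) = 1.
Independent loci: 1/4 × 1 = 1/4.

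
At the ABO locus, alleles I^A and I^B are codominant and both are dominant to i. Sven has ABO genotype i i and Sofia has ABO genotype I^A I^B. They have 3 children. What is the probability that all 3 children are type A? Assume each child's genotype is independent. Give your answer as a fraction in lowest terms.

1/8

ABO cross i i × I^A I^B → 1/2 A, 1/2 B.
So P(type A) = 1/2 per child.
All 3 independent: (1/2)^3 = 1/8.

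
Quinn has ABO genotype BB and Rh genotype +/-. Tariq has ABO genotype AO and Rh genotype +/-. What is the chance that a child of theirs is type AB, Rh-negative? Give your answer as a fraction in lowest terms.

1/8

ABO cross BB × AO → offspring phenotypes: 1/2 B, 1/2 AB.
Rh cross +/- × +/- → 3/4 Rh+, 1/4 Rh-.
Independent loci: P(type AB, Rh-negative) = 1/2 × 1/4 = 1/8.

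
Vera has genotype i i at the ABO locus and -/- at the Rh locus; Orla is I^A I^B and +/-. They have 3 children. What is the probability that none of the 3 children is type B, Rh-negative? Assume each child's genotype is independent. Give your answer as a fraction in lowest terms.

ABO cross i i × I^A I^B → 1/2 A, 1/2 B.
Rh cross -/- × +/- → 1/2 Rh+, 1/2 Rh-; so P(type B, Rh-negative) = 1/2 × 1/2 = 1/4 per child.
P(not type B, Rh-negative) = 3/4 for one child; (3/4)^3 = 27/64.

27/64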